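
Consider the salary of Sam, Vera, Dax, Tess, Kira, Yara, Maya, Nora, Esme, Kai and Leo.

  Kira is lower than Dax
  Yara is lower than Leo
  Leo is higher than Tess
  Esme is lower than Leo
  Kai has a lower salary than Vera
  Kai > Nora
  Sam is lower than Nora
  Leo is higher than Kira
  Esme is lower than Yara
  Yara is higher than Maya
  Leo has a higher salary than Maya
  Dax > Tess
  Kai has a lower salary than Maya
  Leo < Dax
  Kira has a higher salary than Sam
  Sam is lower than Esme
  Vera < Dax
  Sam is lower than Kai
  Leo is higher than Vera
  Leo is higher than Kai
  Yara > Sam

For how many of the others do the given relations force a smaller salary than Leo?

9

The elements the relations force below Leo are Tess, Sam, Esme, Nora, Kira, Kai, Maya, Vera, Yara — no chain reaches any other.
That is 9.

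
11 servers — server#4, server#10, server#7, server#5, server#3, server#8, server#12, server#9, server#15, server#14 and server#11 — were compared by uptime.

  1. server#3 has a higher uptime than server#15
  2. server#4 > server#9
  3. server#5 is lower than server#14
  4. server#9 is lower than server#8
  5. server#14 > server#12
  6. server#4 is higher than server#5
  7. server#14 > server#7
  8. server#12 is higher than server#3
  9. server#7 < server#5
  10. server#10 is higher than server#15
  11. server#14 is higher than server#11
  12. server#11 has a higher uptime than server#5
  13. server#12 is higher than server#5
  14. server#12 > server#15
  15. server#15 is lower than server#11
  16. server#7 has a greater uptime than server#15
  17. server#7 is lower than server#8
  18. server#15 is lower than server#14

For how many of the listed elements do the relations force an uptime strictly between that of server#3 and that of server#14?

1

Chaining upward from server#3 reaches: server#12.
Chaining downward from server#14 reaches: server#15, server#7, server#5, server#11, server#12.
Strictly between server#3 and server#14 are those in both lists: server#12 — 1 element.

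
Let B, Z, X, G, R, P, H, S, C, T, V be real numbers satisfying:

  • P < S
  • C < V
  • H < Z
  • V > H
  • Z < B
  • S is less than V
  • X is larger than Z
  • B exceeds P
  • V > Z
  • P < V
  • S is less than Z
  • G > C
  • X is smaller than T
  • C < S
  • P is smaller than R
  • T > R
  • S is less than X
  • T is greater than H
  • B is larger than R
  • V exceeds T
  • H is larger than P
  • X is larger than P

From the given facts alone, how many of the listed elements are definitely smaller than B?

6

From B the given relations immediately reach P, Z, R.
From those, H, S — 5 in total.
From those, C — 6 in total.
No other element is forced below B by the given relations, so the count is 6.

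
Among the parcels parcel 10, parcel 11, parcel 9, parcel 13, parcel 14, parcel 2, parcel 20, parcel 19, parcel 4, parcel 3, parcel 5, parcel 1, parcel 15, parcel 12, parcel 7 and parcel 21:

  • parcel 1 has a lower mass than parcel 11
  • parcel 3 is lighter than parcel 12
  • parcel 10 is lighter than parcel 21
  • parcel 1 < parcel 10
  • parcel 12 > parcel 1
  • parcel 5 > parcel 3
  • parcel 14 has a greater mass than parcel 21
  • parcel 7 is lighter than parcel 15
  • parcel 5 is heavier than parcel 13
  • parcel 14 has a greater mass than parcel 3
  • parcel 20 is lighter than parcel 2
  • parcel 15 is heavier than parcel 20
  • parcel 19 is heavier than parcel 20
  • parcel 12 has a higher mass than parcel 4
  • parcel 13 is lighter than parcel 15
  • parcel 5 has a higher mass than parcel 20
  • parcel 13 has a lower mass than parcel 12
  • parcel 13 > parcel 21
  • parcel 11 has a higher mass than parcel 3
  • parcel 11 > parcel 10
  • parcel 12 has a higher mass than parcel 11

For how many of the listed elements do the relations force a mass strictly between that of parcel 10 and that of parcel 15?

2

Chaining upward from parcel 10 reaches: parcel 21, parcel 13, parcel 14, parcel 5, parcel 11, parcel 12.
Chaining downward from parcel 15 reaches: parcel 1, parcel 20, parcel 21, parcel 13, parcel 7.
Strictly between parcel 10 and parcel 15 are those in both lists: parcel 21, parcel 13 — 2 elements.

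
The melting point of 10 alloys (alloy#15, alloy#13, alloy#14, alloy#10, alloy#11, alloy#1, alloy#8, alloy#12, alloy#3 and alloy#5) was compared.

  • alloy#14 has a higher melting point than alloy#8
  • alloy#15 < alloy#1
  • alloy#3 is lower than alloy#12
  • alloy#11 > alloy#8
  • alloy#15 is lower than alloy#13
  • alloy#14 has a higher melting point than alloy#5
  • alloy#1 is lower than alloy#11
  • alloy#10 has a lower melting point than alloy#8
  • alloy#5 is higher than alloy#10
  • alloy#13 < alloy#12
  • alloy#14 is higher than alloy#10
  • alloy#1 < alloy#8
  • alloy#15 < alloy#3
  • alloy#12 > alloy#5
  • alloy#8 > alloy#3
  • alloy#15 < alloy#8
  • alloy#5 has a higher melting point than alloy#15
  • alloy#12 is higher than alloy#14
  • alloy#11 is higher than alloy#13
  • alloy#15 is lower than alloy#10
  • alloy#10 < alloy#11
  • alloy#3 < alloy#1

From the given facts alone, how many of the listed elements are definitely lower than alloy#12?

8

From alloy#12 the given relations immediately reach alloy#3, alloy#13, alloy#5, alloy#14.
From those, alloy#15, alloy#10, alloy#8 — 7 in total.
From those, alloy#1 — 8 in total.
Nothing else is reachable below alloy#12; 8 in all.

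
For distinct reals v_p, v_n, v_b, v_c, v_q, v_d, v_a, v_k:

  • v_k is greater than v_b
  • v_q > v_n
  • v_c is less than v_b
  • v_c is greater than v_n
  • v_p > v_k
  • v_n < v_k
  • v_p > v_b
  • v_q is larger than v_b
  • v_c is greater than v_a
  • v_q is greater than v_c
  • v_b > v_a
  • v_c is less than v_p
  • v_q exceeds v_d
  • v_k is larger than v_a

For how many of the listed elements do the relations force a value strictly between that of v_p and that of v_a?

3

Chaining upward from v_a reaches: v_c, v_b, v_k, v_q.
Chaining downward from v_p reaches: v_n, v_c, v_b, v_k.
Strictly between v_a and v_p are those in both lists: v_c, v_b, v_k — 3 elements.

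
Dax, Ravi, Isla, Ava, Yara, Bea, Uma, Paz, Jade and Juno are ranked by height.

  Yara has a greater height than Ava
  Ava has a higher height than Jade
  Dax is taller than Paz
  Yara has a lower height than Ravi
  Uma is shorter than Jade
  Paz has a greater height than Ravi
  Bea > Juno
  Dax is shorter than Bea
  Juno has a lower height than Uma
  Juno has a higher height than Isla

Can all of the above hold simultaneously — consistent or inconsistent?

The single ordering Isla < Juno < Uma < Jade < Ava < Yara < Ravi < Paz < Dax < Bea satisfies every listed relation, so no contradiction arises.

consistent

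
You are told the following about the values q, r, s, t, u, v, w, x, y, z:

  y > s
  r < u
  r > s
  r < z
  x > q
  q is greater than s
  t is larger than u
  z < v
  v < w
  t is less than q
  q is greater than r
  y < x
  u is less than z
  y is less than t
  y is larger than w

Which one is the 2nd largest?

The consecutive relations fix a unique order: s < r < u < z < v < w < y < t < q < x.
Counting 2 from the largest end gives q.

q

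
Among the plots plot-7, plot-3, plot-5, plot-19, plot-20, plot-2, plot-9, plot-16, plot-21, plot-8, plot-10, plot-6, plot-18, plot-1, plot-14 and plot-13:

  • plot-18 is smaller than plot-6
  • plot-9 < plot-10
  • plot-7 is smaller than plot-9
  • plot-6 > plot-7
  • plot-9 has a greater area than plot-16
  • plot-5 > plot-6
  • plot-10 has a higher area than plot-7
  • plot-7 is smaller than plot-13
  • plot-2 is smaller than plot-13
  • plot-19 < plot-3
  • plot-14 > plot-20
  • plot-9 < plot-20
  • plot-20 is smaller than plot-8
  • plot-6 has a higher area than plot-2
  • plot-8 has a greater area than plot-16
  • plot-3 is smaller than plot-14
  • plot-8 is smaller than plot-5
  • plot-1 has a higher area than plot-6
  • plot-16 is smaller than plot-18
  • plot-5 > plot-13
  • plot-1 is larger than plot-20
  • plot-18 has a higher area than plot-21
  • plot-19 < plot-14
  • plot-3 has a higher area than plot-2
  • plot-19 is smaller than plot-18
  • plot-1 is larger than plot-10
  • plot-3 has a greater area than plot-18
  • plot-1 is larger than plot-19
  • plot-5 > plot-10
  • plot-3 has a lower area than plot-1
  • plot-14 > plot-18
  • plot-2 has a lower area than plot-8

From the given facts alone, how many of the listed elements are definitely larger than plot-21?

From plot-21 the given relations immediately reach plot-18.
From those, plot-6, plot-3, plot-14 — 4 in total.
From those, plot-5, plot-1 — 6 in total.
No other element is forced above plot-21 by the given relations, so the count is 6.

6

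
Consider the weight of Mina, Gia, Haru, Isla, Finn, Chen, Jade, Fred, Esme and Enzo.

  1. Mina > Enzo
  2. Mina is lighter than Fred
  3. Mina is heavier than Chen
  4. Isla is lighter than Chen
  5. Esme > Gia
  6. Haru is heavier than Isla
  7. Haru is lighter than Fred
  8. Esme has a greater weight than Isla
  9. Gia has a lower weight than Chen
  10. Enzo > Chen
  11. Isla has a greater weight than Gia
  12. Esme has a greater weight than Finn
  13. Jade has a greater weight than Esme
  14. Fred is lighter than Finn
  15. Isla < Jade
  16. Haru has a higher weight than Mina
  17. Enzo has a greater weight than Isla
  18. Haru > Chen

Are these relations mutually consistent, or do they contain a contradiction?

consistent

Every relation is compatible with Gia < Isla < Chen < Enzo < Mina < Haru < Fred < Finn < Esme < Jade; the set is consistent.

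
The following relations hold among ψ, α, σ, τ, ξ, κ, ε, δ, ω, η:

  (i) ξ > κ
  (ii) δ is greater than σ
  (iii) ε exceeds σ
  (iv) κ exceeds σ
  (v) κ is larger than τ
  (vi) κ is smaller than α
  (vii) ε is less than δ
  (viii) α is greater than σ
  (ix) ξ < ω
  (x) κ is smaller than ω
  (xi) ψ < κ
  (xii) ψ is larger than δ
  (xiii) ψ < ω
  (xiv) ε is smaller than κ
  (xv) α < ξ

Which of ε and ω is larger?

Following the relations from ε: ε < δ < ψ < κ < α < ξ < ω.
So ε < ω; ω is the larger of the two.

ω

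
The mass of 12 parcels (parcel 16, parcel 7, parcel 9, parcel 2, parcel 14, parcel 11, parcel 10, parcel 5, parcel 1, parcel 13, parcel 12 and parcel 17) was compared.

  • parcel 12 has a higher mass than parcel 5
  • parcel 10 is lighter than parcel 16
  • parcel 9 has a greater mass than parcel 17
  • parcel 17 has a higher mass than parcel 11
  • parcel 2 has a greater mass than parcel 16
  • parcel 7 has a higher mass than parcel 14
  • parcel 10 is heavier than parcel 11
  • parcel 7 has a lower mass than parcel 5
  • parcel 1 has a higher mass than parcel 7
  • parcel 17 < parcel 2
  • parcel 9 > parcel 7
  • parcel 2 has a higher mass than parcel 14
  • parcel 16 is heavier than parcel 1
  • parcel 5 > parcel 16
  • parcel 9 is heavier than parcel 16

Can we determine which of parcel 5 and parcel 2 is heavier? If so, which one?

Following every chain through parcel 5: above parcel 5 we get parcel 12; below parcel 5 we get parcel 11, parcel 14, parcel 10, parcel 7, parcel 1, parcel 16.
parcel 2 is not reached, and no chain runs the other way from parcel 2 to parcel 5.
So the given relations leave the order of parcel 5 and parcel 2 undetermined.

undetermined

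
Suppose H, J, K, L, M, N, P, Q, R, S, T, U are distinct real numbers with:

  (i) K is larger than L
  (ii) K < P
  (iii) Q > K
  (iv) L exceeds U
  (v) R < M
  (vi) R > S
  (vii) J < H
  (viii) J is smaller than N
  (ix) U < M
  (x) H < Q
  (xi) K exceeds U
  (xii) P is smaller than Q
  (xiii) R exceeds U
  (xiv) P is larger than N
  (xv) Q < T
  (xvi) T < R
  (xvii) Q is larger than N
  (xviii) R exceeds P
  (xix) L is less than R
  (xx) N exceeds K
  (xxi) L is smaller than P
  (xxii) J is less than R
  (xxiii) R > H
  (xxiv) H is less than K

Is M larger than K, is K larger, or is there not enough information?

M

Chaining the given relations: K < N < P < Q < T < R < M.
So M is larger.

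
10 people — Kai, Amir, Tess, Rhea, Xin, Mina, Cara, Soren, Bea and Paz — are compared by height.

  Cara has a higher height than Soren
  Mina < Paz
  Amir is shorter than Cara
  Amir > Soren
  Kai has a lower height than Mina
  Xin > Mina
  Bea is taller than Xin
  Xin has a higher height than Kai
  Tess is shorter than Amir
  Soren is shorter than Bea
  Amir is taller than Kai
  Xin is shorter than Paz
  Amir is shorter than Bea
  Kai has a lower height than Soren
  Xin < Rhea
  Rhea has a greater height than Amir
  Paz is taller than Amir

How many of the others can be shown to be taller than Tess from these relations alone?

Directly above Tess: Amir.
One step further: Cara, Bea, Paz, Rhea (5 so far).
Nothing else is reachable above Tess; 5 in all.

5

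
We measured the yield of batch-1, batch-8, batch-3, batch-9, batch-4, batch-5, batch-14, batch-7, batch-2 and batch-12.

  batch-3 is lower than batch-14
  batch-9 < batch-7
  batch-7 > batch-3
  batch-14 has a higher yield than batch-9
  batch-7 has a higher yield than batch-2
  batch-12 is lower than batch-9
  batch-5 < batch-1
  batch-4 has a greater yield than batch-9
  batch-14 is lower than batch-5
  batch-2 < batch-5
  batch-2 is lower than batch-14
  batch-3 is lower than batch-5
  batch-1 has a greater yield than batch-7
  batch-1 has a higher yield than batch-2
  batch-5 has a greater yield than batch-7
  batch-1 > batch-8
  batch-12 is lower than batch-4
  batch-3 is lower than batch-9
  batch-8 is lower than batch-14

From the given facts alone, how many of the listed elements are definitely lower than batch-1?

8

Directly below batch-1: batch-8, batch-2, batch-7, batch-5.
One step further: batch-3, batch-9, batch-14 (7 so far).
One step further: batch-12 (8 so far).
Nothing else is reachable below batch-1; 8 in all.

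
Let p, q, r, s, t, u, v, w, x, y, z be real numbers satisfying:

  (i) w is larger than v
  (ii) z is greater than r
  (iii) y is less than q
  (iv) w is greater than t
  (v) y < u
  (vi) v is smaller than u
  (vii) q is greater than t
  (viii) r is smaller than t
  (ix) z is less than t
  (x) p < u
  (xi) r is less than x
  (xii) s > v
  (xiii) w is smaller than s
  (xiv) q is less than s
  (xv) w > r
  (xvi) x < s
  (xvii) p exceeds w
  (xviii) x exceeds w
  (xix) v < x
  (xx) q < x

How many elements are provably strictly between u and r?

Chaining upward from r reaches: z, t, w, p, q, x, s.
Chaining downward from u reaches: z, t, v, y, w, p.
Strictly between r and u are those in both lists: z, t, w, p — 4 elements.

4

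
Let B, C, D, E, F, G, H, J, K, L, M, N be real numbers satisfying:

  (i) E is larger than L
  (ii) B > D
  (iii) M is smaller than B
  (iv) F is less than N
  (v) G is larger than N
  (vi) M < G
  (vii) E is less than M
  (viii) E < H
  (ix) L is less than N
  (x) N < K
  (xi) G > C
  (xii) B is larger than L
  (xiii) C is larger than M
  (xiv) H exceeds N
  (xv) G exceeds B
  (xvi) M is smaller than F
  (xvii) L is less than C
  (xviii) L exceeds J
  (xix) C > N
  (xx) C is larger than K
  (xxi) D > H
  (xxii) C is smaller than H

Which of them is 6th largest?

K

The consecutive relations fix a unique order: J < L < E < M < F < N < K < C < H < D < B < G.
The 6th largest is K.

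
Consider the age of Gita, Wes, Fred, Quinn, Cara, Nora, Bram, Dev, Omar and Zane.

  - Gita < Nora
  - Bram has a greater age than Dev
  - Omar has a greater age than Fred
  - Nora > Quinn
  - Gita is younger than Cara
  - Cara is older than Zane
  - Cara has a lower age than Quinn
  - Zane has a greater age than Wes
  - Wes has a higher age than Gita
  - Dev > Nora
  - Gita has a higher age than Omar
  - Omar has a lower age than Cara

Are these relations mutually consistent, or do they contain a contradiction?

The single ordering Fred < Omar < Gita < Wes < Zane < Cara < Quinn < Nora < Dev < Bram satisfies every listed relation, so no contradiction arises.

consistent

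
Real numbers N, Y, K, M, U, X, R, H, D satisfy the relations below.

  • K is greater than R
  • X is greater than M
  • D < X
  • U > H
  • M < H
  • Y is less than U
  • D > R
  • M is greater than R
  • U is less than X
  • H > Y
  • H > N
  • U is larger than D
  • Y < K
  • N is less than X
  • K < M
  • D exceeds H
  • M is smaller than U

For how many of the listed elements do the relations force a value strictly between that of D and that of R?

Chaining upward from R reaches: K, M, H, U, X.
Chaining downward from D reaches: Y, N, K, M, H.
Strictly between R and D are those in both lists: K, M, H — 3 elements.

3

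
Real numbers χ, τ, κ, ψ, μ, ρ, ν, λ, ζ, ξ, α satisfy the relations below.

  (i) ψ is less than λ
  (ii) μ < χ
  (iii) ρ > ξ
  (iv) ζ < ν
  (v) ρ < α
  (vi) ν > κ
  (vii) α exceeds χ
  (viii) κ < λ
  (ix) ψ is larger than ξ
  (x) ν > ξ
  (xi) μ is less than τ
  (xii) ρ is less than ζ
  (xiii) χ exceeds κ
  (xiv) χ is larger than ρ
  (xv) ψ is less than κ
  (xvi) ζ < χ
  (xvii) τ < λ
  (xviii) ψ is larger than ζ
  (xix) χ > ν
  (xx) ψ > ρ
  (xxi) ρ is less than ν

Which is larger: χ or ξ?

ξ < ρ < ζ < ψ < κ < ν < χ, by transitivity through ρ, ζ, ψ, κ, ν.
So ξ < χ; χ is the larger of the two.

χ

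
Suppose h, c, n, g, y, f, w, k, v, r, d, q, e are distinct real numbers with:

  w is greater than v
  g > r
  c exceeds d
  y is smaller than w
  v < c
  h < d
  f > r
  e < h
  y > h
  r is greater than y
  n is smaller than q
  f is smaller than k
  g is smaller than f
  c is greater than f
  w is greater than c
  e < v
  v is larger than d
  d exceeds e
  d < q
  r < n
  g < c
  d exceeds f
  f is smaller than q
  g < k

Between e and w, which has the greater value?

w

The relevant relations are e < h; h < y; y < r; r < g; g < f; f < d; d < v; v < c; c < w.
Chaining these gives e < h < y < r < g < f < d < v < c < w.
So e < w; w is the larger of the two.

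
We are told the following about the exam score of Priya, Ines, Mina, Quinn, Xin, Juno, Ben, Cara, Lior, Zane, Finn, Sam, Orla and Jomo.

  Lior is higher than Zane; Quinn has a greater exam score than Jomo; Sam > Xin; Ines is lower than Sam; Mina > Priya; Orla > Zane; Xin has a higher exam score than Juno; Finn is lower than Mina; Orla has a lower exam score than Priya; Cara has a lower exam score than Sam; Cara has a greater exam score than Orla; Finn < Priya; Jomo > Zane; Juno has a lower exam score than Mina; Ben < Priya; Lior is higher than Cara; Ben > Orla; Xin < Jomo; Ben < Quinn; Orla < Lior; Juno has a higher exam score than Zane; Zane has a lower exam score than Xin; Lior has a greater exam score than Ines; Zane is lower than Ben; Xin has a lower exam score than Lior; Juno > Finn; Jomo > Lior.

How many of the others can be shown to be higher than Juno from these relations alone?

6

The elements the relations force above Juno are Xin, Lior, Sam, Jomo, Quinn, Mina — no chain reaches any other.
That is 6.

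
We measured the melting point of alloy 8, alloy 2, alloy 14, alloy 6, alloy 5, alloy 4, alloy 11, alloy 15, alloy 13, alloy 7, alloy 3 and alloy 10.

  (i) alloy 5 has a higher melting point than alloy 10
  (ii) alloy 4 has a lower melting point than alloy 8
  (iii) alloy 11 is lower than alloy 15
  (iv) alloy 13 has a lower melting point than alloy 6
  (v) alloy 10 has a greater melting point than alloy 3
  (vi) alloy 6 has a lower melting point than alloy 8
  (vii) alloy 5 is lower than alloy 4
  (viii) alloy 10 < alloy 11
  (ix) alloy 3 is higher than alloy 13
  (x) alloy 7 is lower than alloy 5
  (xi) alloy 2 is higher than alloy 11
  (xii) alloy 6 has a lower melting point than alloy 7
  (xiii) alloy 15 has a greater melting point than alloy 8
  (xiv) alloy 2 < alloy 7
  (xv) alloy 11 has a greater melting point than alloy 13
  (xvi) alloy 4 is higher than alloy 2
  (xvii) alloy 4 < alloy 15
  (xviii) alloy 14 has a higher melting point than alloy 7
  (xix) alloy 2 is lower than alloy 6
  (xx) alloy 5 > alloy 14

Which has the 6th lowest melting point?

Chaining the given pairs: alloy 13 < alloy 3 < alloy 10 < alloy 11 < alloy 2 < alloy 6 < alloy 7 < alloy 14 < alloy 5 < alloy 4 < alloy 8 < alloy 15.
The 6th smallest is alloy 6.

alloy 6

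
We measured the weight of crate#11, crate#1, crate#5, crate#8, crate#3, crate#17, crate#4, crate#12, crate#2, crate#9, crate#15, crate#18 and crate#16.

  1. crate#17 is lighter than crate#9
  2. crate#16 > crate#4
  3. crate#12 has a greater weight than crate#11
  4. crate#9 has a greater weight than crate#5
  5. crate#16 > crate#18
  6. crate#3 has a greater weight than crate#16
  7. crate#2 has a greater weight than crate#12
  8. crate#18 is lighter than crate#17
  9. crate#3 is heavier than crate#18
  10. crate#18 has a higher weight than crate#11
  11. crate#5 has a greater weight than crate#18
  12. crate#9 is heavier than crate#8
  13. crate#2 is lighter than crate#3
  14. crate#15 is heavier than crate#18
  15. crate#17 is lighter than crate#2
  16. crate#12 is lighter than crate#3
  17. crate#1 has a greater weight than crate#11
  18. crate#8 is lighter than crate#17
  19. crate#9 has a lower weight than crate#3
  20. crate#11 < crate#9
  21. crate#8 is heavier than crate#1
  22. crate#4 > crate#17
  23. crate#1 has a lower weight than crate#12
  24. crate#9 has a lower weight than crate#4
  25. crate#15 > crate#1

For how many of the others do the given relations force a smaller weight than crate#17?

4

From crate#17 the given relations immediately reach crate#18, crate#8.
From those, crate#11, crate#1 — 4 in total.
No other element is forced below crate#17 by the given relations, so the count is 4.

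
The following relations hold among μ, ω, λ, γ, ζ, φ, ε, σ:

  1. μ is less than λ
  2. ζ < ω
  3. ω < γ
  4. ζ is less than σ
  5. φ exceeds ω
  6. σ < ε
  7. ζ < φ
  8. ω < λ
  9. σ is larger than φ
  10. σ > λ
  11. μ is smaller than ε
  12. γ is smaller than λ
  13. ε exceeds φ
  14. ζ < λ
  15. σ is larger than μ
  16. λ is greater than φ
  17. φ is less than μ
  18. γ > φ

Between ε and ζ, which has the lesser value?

ζ < ω < φ < μ < λ < σ < ε, by transitivity through ω, φ, μ, λ, σ.
So ζ < ε; ζ is the smaller of the two.

ζ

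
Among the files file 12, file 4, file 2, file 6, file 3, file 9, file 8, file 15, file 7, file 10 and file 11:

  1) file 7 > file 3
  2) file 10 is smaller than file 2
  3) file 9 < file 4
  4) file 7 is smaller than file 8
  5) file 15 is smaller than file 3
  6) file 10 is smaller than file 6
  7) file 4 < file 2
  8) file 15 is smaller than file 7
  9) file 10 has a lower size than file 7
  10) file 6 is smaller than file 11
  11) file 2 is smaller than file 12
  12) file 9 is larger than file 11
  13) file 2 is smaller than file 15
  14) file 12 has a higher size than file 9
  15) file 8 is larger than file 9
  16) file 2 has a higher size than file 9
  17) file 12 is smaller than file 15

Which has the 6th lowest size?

file 2

Piecing the relations together gives one ordering: file 10 < file 6 < file 11 < file 9 < file 4 < file 2 < file 12 < file 15 < file 3 < file 7 < file 8.
Counting 6 from the smallest end gives file 2.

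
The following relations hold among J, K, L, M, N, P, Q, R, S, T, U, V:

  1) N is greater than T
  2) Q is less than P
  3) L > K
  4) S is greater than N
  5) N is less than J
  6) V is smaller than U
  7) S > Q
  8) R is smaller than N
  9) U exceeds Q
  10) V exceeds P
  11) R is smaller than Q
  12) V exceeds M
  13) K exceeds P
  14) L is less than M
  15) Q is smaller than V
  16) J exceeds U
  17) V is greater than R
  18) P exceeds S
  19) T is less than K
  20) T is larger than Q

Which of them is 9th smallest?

M

Chaining the given pairs: R < Q < T < N < S < P < K < L < M < V < U < J.
The 9th smallest is M.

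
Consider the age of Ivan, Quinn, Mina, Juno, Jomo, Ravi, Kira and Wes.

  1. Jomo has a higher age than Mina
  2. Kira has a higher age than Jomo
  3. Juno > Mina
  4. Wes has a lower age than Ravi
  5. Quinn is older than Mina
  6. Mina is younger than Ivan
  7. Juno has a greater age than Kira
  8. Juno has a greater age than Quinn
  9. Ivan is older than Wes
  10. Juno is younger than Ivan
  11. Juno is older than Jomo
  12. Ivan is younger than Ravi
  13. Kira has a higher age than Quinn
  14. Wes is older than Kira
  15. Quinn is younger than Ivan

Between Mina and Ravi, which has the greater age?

Ravi

Mina < Jomo < Kira < Juno < Ivan < Ravi, by transitivity through Jomo, Kira, Juno, Ivan.
So Mina < Ravi; Ravi is the older of the two.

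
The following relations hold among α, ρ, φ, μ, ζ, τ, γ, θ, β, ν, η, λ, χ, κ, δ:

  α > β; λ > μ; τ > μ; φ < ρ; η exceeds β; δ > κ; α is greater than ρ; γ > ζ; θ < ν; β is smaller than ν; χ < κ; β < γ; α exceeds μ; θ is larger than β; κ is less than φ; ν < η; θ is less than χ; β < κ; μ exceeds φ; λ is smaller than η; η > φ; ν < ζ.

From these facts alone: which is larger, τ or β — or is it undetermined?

Link the given pairs in sequence: β < θ; θ < χ; χ < κ; κ < φ; φ < μ; μ < τ.
Chaining these gives β < θ < χ < κ < φ < μ < τ.
So τ is larger.

τ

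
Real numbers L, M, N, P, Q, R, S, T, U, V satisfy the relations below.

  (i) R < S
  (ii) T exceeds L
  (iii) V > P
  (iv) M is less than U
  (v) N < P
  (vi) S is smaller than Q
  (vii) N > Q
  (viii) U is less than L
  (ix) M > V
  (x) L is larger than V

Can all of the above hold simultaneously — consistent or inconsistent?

Every relation is compatible with R < S < Q < N < P < V < M < U < L < T; the set is consistent.

consistent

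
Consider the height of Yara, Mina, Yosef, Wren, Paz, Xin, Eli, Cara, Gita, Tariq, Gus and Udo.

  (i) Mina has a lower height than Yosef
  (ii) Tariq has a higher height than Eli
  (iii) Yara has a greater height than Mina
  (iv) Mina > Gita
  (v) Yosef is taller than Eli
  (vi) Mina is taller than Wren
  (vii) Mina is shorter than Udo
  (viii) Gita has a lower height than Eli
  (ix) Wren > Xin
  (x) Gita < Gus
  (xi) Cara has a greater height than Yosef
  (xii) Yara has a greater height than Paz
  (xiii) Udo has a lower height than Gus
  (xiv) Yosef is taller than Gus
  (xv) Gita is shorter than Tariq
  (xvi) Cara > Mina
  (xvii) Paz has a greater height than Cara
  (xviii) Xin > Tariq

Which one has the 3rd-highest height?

Chaining the given pairs: Gita < Eli < Tariq < Xin < Wren < Mina < Udo < Gus < Yosef < Cara < Paz < Yara.
The 3rd largest is Cara.

Cara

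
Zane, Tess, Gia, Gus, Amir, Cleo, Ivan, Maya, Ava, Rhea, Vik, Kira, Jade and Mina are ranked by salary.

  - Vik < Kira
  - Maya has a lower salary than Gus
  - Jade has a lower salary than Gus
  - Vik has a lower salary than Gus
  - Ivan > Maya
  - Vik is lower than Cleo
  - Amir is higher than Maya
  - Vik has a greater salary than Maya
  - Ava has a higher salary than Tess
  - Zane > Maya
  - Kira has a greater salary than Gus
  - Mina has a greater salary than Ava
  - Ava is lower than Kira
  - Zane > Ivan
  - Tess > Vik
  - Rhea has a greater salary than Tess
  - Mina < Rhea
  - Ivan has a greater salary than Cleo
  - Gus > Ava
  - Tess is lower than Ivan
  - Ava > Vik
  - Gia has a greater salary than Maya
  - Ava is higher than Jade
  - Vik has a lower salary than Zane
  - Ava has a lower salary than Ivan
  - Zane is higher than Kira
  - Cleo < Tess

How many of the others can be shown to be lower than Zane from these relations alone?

From Zane the given relations immediately reach Maya, Vik, Ivan, Kira.
From those, Cleo, Tess, Ava, Gus — 8 in total.
From those, Jade — 9 in total.
Nothing else is reachable below Zane; 9 in all.

9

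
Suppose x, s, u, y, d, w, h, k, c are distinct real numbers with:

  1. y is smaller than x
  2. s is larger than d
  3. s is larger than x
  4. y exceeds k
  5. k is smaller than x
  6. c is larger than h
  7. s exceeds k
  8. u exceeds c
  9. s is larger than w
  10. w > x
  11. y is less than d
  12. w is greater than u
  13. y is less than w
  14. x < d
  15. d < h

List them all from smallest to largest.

Nothing is placed below k, so it is least; from there k < y; y < x; x < d; d < h; h < c; c < u; u < w; w < s, each given directly.

k < y < x < d < h < c < u < w < s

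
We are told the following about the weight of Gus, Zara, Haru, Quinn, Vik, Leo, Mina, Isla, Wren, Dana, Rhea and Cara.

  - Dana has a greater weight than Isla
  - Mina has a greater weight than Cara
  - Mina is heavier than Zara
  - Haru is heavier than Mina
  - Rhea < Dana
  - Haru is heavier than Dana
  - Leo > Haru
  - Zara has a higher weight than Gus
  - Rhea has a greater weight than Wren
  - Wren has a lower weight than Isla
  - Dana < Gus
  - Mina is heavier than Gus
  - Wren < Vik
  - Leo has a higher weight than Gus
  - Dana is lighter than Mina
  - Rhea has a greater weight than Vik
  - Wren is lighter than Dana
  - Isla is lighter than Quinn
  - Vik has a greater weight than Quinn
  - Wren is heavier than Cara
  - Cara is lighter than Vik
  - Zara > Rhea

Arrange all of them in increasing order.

Each adjacent pair is fixed by a given relation: Cara < Wren; Wren < Isla; Isla < Quinn; Quinn < Vik; Vik < Rhea; Rhea < Dana; Dana < Gus; Gus < Zara; Zara < Mina; Mina < Haru; Haru < Leo. Chaining them end to end gives the full order.

Cara < Wren < Isla < Quinn < Vik < Rhea < Dana < Gus < Zara < Mina < Haru < Leo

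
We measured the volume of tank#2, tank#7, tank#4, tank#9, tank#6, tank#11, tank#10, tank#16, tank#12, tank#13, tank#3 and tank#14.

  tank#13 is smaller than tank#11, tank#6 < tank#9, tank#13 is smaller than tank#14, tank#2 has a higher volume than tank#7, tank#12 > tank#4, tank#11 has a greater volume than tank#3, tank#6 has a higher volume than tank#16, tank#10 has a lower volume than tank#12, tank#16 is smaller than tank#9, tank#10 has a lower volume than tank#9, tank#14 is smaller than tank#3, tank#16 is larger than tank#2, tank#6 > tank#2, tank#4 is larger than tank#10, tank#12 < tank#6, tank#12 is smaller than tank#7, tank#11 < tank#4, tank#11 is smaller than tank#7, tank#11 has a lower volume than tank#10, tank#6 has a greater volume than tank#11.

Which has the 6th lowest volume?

Chaining the given pairs: tank#13 < tank#14 < tank#3 < tank#11 < tank#10 < tank#4 < tank#12 < tank#7 < tank#2 < tank#16 < tank#6 < tank#9.
The 6th smallest is tank#4.

tank#4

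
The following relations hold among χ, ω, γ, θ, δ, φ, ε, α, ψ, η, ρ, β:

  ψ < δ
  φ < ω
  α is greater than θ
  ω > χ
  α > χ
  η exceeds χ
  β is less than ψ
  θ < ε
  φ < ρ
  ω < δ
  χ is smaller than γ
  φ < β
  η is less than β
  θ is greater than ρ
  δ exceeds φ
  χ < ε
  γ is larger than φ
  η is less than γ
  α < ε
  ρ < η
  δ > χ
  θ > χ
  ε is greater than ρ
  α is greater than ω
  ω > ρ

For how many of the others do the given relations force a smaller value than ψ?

5

Directly below ψ: β.
One step further: φ, η (3 so far).
One step further: ρ, χ (5 so far).
No other element is forced below ψ by the given relations, so the count is 5.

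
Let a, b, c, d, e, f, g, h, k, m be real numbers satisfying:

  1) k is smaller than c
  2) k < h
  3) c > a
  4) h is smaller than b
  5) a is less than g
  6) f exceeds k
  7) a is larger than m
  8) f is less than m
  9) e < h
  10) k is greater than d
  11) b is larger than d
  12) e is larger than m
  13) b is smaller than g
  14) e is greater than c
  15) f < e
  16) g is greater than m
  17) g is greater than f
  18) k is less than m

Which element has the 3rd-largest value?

Chaining the given pairs: d < k < f < m < a < c < e < h < b < g.
Counting 3 from the largest end gives h.

h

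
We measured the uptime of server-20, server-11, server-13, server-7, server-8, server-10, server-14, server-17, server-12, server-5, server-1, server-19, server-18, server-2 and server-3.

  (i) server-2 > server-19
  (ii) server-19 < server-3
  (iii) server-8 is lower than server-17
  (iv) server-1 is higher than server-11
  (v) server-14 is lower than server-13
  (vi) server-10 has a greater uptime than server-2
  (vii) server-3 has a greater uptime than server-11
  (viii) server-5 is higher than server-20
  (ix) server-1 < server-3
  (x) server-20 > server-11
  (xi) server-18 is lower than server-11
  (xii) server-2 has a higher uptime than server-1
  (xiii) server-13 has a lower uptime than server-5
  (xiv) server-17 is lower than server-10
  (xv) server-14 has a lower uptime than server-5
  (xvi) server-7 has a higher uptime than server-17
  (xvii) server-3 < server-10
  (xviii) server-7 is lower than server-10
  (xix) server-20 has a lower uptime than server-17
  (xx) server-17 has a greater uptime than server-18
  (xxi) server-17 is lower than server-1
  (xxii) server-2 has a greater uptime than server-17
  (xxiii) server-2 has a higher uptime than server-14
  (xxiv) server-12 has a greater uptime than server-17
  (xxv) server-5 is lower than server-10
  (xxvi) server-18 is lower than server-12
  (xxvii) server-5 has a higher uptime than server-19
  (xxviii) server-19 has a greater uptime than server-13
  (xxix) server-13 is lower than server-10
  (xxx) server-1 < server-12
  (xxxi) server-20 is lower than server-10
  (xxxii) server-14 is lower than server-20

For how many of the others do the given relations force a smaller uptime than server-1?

6

The elements the relations force below server-1 are server-18, server-14, server-8, server-11, server-20, server-17 — no chain reaches any other.
That is 6.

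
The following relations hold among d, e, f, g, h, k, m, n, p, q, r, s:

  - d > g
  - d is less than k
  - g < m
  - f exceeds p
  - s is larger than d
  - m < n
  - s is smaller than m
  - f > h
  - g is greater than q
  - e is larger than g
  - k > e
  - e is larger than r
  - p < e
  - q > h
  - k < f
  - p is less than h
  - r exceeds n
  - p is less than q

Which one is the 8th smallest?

n

Piecing the relations together gives one ordering: p < h < q < g < d < s < m < n < r < e < k < f.
The 8th smallest is n.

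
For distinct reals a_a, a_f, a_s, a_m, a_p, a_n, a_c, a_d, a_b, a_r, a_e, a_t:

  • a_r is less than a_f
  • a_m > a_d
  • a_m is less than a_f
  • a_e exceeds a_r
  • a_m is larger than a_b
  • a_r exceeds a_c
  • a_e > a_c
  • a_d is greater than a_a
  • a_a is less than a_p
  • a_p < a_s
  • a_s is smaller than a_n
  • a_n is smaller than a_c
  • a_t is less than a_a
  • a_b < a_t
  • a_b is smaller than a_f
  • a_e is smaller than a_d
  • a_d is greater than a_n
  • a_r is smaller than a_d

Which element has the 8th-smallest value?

a_r

Piecing the relations together gives one ordering: a_b < a_t < a_a < a_p < a_s < a_n < a_c < a_r < a_e < a_d < a_m < a_f.
The 8th smallest is a_r.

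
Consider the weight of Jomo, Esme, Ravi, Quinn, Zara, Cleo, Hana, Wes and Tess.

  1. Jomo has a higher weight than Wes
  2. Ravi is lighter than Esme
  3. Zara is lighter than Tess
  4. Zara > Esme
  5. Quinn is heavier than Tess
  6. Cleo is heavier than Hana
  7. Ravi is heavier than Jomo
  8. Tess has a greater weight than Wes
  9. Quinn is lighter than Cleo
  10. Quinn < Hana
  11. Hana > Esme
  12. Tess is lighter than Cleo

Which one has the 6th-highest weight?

Esme

Piecing the relations together gives one ordering: Wes < Jomo < Ravi < Esme < Zara < Tess < Quinn < Hana < Cleo.
The 6th largest is Esme.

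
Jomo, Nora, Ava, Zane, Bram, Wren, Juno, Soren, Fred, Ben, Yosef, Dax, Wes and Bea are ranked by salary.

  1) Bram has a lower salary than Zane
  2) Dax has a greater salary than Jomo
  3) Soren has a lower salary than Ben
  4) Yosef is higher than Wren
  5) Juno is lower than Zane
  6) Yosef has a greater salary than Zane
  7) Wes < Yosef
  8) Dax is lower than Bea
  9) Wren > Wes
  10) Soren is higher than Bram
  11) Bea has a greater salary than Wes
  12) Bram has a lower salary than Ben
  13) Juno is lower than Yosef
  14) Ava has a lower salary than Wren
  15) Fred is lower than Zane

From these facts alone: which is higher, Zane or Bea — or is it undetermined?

Following every chain through Bea: below Bea we get Wes, Jomo, Dax.
Zane is not reached, and no chain runs the other way from Zane to Bea.
So the given relations leave the order of Bea and Zane undetermined.

undetermined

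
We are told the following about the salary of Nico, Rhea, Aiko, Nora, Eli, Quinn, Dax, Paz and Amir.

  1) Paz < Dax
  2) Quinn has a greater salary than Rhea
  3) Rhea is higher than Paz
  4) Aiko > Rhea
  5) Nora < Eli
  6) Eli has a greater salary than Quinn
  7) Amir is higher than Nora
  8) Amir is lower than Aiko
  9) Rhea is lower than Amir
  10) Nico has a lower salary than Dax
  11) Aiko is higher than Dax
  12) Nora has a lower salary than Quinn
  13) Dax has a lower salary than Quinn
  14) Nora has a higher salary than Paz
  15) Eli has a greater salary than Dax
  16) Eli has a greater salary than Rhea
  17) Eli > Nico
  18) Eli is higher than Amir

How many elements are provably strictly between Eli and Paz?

5

Chaining upward from Paz reaches: Dax, Rhea, Nora, Amir, Quinn, Aiko.
Chaining downward from Eli reaches: Nico, Dax, Rhea, Nora, Amir, Quinn.
Strictly between Paz and Eli are those in both lists: Dax, Rhea, Nora, Amir, Quinn — 5 elements.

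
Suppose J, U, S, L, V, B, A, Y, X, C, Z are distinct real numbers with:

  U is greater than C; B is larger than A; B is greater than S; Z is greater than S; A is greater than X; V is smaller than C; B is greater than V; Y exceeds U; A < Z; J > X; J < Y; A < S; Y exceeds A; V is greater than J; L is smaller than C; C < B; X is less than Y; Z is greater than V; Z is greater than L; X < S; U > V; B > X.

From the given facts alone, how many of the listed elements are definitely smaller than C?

Directly below C: V, L.
One step further: J (3 so far).
One step further: X (4 so far).
Nothing else is reachable below C; 4 in all.

4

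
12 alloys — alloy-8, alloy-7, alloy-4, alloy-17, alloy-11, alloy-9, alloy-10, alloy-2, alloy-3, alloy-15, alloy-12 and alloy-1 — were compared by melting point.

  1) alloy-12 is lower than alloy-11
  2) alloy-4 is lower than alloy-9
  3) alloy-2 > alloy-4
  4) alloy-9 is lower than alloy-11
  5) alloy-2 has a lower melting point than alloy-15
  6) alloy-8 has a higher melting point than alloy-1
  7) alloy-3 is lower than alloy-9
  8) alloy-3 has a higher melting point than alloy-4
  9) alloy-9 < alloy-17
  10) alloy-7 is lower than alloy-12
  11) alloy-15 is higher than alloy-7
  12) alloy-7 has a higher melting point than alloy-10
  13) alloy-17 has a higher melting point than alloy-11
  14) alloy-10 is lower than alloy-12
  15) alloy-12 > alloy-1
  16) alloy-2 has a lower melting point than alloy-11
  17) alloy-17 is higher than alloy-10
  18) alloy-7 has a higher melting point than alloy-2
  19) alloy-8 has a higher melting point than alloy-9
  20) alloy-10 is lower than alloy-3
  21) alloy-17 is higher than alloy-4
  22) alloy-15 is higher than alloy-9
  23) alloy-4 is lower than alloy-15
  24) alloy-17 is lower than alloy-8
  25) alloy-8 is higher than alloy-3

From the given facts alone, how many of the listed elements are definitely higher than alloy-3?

5

Directly above alloy-3: alloy-9, alloy-8.
One step further: alloy-15, alloy-11, alloy-17 (5 so far).
Nothing else is reachable above alloy-3; 5 in all.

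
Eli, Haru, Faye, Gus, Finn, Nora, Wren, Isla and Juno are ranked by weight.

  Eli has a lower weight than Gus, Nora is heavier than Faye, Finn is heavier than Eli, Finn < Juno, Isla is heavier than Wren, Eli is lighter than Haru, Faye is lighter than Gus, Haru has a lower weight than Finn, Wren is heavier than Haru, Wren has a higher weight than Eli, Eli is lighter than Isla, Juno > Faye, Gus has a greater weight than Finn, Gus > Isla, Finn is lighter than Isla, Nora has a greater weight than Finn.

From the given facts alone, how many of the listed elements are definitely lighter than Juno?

4

From Juno the given relations immediately reach Finn, Faye.
From those, Eli, Haru — 4 in total.
No other element is forced below Juno by the given relations, so the count is 4.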